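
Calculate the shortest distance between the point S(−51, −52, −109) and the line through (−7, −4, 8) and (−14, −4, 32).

3√881

A direction vector is d = (−7, 0, 24).
AP = (−44, −48, −117); AP·d = -2500, |AP|² = 17929, |d|² = 625.
distance² = |AP|² − (AP·d)²/|d|² = 17929 − 6250000/625 = 7929, so the distance is 3√881.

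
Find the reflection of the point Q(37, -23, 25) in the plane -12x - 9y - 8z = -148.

(13, -41, 9)

n = (-12, -9, -8), |n|² = 289, n·Q − (-148) = -289, so t = -289/289 = -1.
Foot F = Q − (-1)·n = (25, -32, 17); the reflection is 2F − Q = (13, -41, 9).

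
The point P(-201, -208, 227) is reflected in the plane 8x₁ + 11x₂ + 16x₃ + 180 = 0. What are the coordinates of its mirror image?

(-4157/21, -4280/21, 4895/21)

With n = (8, 11, 16), the signed offset is (n·P − (-180))/|n|² = -84/441 = -4/21.
P' = P − 2t·n = (-201, -208, 227) − (-8/21)·(8, 11, 16) = (-4157/21, -4280/21, 4895/21).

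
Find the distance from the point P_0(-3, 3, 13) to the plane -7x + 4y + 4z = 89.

Normal vector n = (-7, 4, 4), and n·(-3, 3, 13) - 89 = -4.
|n| = √(49 + 16 + 16) = 9, so the distance is |-4|/9 = 4/9.

4/9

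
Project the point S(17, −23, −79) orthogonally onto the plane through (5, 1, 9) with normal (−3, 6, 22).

(5, 1, 9)

n = (−3, 6, 22), |n|² = 529, and n·S − 189 = -2116.
t = -2116/529 = -4, so the foot is S − t·n = (17, −23, −79) − (-4)·(−3, 6, 22) = (5, 1, 9).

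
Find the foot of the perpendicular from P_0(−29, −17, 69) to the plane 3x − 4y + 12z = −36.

(-44, 3, 9)

n = (3, −4, 12), |n|² = 169, and n·P_0 − (-36) = 845.
t = 845/169 = 5, so the foot is P_0 − t·n = (−29, −17, 69) − 5·(3, −4, 12) = (−44, 3, 9).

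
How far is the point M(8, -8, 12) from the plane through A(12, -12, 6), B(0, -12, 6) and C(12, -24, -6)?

AB = (-12, 0, 0) and AC = (0, -12, -12), so a normal is n = AB × AC = (0, -144, 144).
Then n·(8, -8, 12) - 2592 = 288.
|n| = √(0 + 20736 + 20736) = 144√2, so the distance is |288|/(144√2) = √2.

√2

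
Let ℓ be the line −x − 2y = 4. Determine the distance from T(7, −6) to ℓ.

The normal to the line is n = (−1, −2) with |n| = √5.
|n·T − 4| = |5 − 4| = 1, so the distance is 1/√5.

√5/5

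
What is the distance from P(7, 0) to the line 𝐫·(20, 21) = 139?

1/29

d = |20·7 + 21·0 − 139| / √(400 + 441) = |1|/29 = 1/29.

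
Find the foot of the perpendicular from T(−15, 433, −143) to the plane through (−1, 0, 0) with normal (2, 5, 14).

(-81/5, 430, -757/5)

n = (2, 5, 14), |n|² = 225, and n·T − (-2) = 135.
t = 135/225 = 3/5, so the foot is T − t·n = (−15, 433, −143) − (3/5)·(2, 5, 14) = (−81/5, 430, −757/5).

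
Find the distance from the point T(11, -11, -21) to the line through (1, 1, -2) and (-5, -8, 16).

A direction vector is d = (-6, -9, 18).
AP = (10, -12, -19), and AP × d = (-387, -66, -162).
|AP × d|² = 180369 and |d|² = 441, so the distance is √(180369/441) = √409.

√409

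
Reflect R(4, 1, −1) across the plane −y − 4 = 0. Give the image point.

n = (0, −1, 0), |n|² = 1, n·R − 4 = -5, so t = -5/1 = -5.
Foot F = R − (-5)·n = (4, −4, −1); the reflection is 2F − R = (4, −9, −1).

(4, -9, -1)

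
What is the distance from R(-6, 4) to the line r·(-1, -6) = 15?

d = |(-1)·(-6) + (-6)·4 − 15| / √(1 + 36) = |-33|/√37 = 33/√37.

33/√37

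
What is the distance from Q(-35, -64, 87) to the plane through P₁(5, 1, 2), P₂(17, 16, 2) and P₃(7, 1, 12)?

25√42/42

P₁P₂ = (12, 15, 0) and P₁P₃ = (2, 0, 10), so a normal is n = P₁P₂ × P₁P₃ = (150, -120, -30).
Then n·(-35, -64, 87) - 570 = -750.
|n| = √(22500 + 14400 + 900) = 30√42, so the distance is |-750|/(30√42) = 25√42/42.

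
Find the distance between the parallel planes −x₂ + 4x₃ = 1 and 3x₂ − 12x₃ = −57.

18/√17

Divide the second equation by -3 to match normals: −x₂ + 4x₃ = 19.
With common normal n = (0, −1, 4) (|n| = √17), the distance is |1 − 19|/|n| = 18/√17 = 18√17/17.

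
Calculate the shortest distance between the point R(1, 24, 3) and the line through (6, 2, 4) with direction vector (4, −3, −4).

√346

Direction vector d = (4, −3, −4).
AP = (−5, 22, −1), and AP × d = (−91, −24, −73).
|AP × d|² = 14186 and |d|² = 41, so the distance is √(14186/41) = √346.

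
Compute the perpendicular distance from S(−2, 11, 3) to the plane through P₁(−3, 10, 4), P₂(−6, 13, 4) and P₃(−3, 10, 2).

√2

P₁P₂ = (−3, 3, 0) and P₁P₃ = (0, 0, −2), so a normal is n = P₁P₂ × P₁P₃ = (−6, −6, 0).
d = |(-6)·(-2) + (-6)·11 − (-42)| / √(36 + 36 + 0) = |-12| / (6√2) = √2.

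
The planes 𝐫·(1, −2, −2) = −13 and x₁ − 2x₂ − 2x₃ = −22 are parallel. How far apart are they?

Both planes have normal n = (1, −2, −2), |n| = 3. Any point on the first plane is at distance |(-22) − (-13)|/|n| = 9/3 = 3 from the second.

3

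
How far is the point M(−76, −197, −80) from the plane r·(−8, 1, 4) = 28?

Normal vector n = (−8, 1, 4), and n·(−76, −197, −80) − 28 = 63.
|n| = √(64 + 1 + 16) = 9, so the distance is |63|/9 = 7.

7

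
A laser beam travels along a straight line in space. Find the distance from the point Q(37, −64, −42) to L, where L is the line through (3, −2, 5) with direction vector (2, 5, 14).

Direction vector d = (2, 5, 14).
AP = (34, −62, −47); AP·d = -900, |AP|² = 7209, |d|² = 225.
distance² = |AP|² − (AP·d)²/|d|² = 7209 − 810000/225 = 3609, so the distance is 3√401.

3√401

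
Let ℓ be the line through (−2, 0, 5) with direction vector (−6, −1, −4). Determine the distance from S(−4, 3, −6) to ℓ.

9

Direction vector d = (−6, −1, −4).
AP = (−2, 3, −11); AP·d = 53, |AP|² = 134, |d|² = 53.
distance² = |AP|² − (AP·d)²/|d|² = 134 − 2809/53 = 81, so the distance is 9.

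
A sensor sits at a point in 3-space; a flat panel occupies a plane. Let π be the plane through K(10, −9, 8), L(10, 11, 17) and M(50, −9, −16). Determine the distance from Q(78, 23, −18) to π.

KL = (0, 20, 9) and KM = (40, 0, −24), so a normal is n = KL × KM = (−480, 360, −800).
Then n·(78, 23, −18) − (−14440) = −320.
|n| = √(230400 + 129600 + 640000) = 1000, so the distance is |-320|/1000 = 8/25.

8/25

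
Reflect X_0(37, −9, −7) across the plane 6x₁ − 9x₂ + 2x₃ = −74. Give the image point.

(1, 45, -19)

With n = (6, −9, 2), the signed offset is (n·X_0 − (-74))/|n|² = 363/121 = 3.
X_0' = X_0 − 2t·n = (37, −9, −7) − 6·(6, −9, 2) = (1, 45, −19).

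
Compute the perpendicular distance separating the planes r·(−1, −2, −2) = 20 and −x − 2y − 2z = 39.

19/3

Both planes have normal n = (−1, −2, −2), |n| = 3. Any point on the first plane is at distance |39 − 20|/|n| = 19/3 from the second.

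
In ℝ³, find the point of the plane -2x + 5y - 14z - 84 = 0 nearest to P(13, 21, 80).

(3, 46, 10)

The perpendicular from P has direction n = (-2, 5, -14): r = (13, 21, 80) + t(-2, 5, -14).
Substitute into the plane: n·(P + tn) = 84 gives -1041 + 225t = 84, so t = 5.
Foot = (13, 21, 80) + 5·(-2, 5, -14) = (3, 46, 10).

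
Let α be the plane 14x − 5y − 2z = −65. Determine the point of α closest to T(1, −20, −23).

(-13, -15, -21)

n = (14, −5, −2), |n|² = 225, and n·T − (-65) = 225.
t = 225/225 = 1, so the foot is T − t·n = (1, −20, −23) − 1·(14, −5, −2) = (−13, −15, −21).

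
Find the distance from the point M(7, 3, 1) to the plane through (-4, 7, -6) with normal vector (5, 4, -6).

The plane has equation n·(r − (-4, 7, -6)) = 0, i.e. n·r = 44.
Then n·(7, 3, 1) - 44 = -3.
|n| = √(25 + 16 + 36) = √77, so the distance is |-3|/√77 = 3/√77.

3√77/77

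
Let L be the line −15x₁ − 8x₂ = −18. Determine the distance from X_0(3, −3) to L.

d = |(-15)·3 + (-8)·(-3) − (-18)| / √(225 + 64) = |-3|/17 = 3/17.

3/17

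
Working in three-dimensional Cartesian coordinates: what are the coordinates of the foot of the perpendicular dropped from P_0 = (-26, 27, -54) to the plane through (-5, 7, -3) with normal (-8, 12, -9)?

(-2, -9, -27)

The perpendicular from P_0 has direction n = (-8, 12, -9): r = (-26, 27, -54) + t(-8, 12, -9).
Substitute into the plane: n·(P_0 + tn) = 151 gives 1018 + 289t = 151, so t = -3.
Foot = (-26, 27, -54) + (-3)·(-8, 12, -9) = (-2, -9, -27).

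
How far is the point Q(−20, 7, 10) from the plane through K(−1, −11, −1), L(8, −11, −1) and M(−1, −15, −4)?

2

KL = (9, 0, 0) and KM = (0, −4, −3), so a normal is n = KL × KM = (0, 27, −36).
Then n·(−20, 7, 10) − (−261) = 90.
|n| = √(0 + 729 + 1296) = 45, so the distance is |90|/45 = 2.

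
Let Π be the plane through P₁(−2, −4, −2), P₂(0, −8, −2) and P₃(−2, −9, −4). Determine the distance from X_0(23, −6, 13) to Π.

7√5/5

P₁P₂ = (2, −4, 0) and P₁P₃ = (0, −5, −2), so a normal is n = P₁P₂ × P₁P₃ = (8, 4, −10).
Then n·(23, −6, 13) − (−12) = 42.
|n| = √(64 + 16 + 100) = 6√5, so the distance is |42|/(6√5) = 7/√5.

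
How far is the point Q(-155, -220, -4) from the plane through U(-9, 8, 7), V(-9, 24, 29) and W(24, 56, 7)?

UV = (0, 16, 22) and UW = (33, 48, 0), so a normal is n = UV × UW = (-1056, 726, -528).
Then n·(-155, -220, -4) - 11616 = -5544.
|n| = √(1115136 + 527076 + 278784) = 1386, so the distance is |-5544|/1386 = 4.

4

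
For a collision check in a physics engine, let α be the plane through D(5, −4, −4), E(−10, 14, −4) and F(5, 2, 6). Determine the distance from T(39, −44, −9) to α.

19√70/70

DE = (−15, 18, 0) and DF = (0, 6, 10), so a normal is n = DE × DF = (180, 150, −90).
d = |180·39 + 150·(-44) + (-90)·(-9) − 660| / √(32400 + 22500 + 8100) = |570| / (30√70) = 19√70/70.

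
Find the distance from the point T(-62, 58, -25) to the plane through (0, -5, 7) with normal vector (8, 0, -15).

16/17

The plane has equation n·(r − (0, -5, 7)) = 0, i.e. n·r = -105.
Then n·(-62, 58, -25) - (-105) = -16.
|n| = √(64 + 0 + 225) = 17, so the distance is |-16|/17 = 16/17.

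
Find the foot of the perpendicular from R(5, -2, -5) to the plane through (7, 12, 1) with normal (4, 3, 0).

n = (4, 3, 0), |n|² = 25, and n·R − 64 = -50.
t = -50/25 = -2, so the foot is R − t·n = (5, -2, -5) − (-2)·(4, 3, 0) = (13, 4, -5).

(13, 4, -5)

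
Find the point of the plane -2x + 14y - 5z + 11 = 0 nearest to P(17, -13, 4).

The perpendicular from P has direction n = (-2, 14, -5): r = (17, -13, 4) + t(-2, 14, -5).
Substitute into the plane: n·(P + tn) = -11 gives -236 + 225t = -11, so t = 1.
Foot = (17, -13, 4) + 1·(-2, 14, -5) = (15, 1, -1).

(15, 1, -1)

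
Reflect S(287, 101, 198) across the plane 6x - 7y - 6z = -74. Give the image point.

(3265/11, 985/11, 2070/11)

With n = (6, -7, -6), the signed offset is (n·S − (-74))/|n|² = -99/121 = -9/11.
S' = S − 2t·n = (287, 101, 198) − (-18/11)·(6, -7, -6) = (3265/11, 985/11, 2070/11).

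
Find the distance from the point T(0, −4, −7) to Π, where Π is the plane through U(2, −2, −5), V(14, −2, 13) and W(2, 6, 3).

6/√17

UV = (12, 0, 18) and UW = (0, 8, 8), so a normal is n = UV × UW = (−144, −96, 96).
Then n·(0, −4, −7) − (−576) = 288.
|n| = √(20736 + 9216 + 9216) = 48√17, so the distance is |288|/(48√17) = 6/√17.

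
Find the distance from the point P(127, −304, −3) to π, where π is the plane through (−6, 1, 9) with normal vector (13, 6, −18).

5

The plane has equation n·(r − (−6, 1, 9)) = 0, i.e. n·r = -234.
d = |13·127 + 6·(-304) + (-18)·(-3) − (-234)| / √(169 + 36 + 324) = |115| / 23 = 5.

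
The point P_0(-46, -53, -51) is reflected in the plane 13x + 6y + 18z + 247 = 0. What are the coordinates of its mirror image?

(32, -17, 57)

With n = (13, 6, 18), the signed offset is (n·P_0 − (-247))/|n|² = -1587/529 = -3.
P_0' = P_0 − 2t·n = (-46, -53, -51) − (-6)·(13, 6, 18) = (32, -17, 57).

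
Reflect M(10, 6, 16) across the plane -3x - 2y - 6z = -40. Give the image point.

n = (-3, -2, -6), |n|² = 49, n·M − (-40) = -98, so t = -98/49 = -2.
Foot F = M − (-2)·n = (4, 2, 4); the reflection is 2F − M = (-2, -2, -8).

(-2, -2, -8)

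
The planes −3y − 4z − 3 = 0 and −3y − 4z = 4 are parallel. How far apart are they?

With common normal n = (0, −3, −4) (|n| = 5), the distance is |3 − 4|/|n| = 1/5.

1/5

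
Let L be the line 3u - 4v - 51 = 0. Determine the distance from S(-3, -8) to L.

d = |3·(-3) + (-4)·(-8) − 51| / √(9 + 16) = |-28|/5 = 28/5.

28/5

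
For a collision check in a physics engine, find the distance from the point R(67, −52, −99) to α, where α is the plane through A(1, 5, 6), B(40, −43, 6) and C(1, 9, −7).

AB = (39, −48, 0) and AC = (0, 4, −13), so a normal is n = AB × AC = (624, 507, 156).
d = |624·67 + 507·(-52) + 156·(-99) − 4095| / √(389376 + 257049 + 24336) = |-4095| / 819 = 5.

5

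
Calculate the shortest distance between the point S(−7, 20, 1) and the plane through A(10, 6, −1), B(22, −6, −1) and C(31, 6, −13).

AB = (12, −12, 0) and AC = (21, 0, −12), so a normal is n = AB × AC = (144, 144, 252).
Then n·(−7, 20, 1) − 2052 = 72.
|n| = √(20736 + 20736 + 63504) = 324, so the distance is |72|/324 = 2/9.

2/9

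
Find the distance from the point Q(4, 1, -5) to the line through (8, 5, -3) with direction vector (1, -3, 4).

6

Direction vector d = (1, -3, 4).
AP = (-4, -4, -2); AP·d = 0, |AP|² = 36, |d|² = 26.
distance² = |AP|² − (AP·d)²/|d|² = 36 − 0/26 = 36, so the distance is 6.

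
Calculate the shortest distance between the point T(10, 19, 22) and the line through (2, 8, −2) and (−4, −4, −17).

√41

A direction vector is d = (−6, −12, −15).
AP = (8, 11, 24); AP·d = -540, |AP|² = 761, |d|² = 405.
distance² = |AP|² − (AP·d)²/|d|² = 761 − 291600/405 = 41, so the distance is √41.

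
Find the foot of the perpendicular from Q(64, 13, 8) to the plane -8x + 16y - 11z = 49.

(56, 29, -3)

n = (-8, 16, -11), |n|² = 441, and n·Q − 49 = -441.
t = -441/441 = -1, so the foot is Q − t·n = (64, 13, 8) − (-1)·(-8, 16, -11) = (56, 29, -3).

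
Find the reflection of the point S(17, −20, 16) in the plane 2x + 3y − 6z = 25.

n = (2, 3, −6), |n|² = 49, n·S − 25 = -147, so t = -147/49 = -3.
Foot F = S − (-3)·n = (23, −11, −2); the reflection is 2F − S = (29, −2, −20).

(29, -2, -20)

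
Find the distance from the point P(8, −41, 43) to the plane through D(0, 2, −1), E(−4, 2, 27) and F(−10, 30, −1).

DE = (−4, 0, 28) and DF = (−10, 28, 0), so a normal is n = DE × DF = (−784, −280, −112).
d = |(-784)·8 + (-280)·(-41) + (-112)·43 − (-448)| / √(614656 + 78400 + 12544) = |840| / 840 = 1.

1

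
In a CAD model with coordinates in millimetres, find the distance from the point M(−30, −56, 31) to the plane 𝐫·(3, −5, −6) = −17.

d = |3·(-30) + (-5)·(-56) + (-6)·31 − (-17)| / √(9 + 25 + 36) = |21| / √70 = 3√70/10.

3√70/10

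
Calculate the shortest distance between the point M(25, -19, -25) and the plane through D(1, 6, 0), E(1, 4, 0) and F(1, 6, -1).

DE = (0, -2, 0) and DF = (0, 0, -1), so a normal is n = DE × DF = (2, 0, 0).
Then n·(25, -19, -25) - 2 = 48.
|n| = √(4 + 0 + 0) = 2, so the distance is |48|/2 = 24.

24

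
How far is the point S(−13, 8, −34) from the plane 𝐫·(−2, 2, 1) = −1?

3

n = (−2, 2, 1); n·P − (-1) = 9; |n| = 3; distance = 9/3 = 3.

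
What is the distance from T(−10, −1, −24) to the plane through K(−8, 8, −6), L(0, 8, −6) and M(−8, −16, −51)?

9/17

KL = (8, 0, 0) and KM = (0, −24, −45), so a normal is n = KL × KM = (0, 360, −192).
Then n·(−10, −1, −24) − 4032 = 216.
|n| = √(0 + 129600 + 36864) = 408, so the distance is |216|/408 = 9/17.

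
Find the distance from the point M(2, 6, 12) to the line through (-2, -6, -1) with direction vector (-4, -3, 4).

Direction vector d = (-4, -3, 4).
AP = (4, 12, 13), and AP × d = (87, -68, 36).
|AP × d|² = 13489 and |d|² = 41, so the distance is √(13489/41) = √329.

√329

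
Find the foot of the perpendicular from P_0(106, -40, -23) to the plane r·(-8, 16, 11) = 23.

n = (-8, 16, 11), |n|² = 441, and n·P_0 − 23 = -1764.
t = -1764/441 = -4, so the foot is P_0 − t·n = (106, -40, -23) − (-4)·(-8, 16, 11) = (74, 24, 21).

(74, 24, 21)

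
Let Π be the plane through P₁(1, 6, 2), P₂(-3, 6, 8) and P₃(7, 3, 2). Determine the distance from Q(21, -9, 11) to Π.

12/7

P₁P₂ = (-4, 0, 6) and P₁P₃ = (6, -3, 0), so a normal is n = P₁P₂ × P₁P₃ = (18, 36, 12).
d = |18·21 + 36·(-9) + 12·11 − 258| / √(324 + 1296 + 144) = |-72| / 42 = 12/7.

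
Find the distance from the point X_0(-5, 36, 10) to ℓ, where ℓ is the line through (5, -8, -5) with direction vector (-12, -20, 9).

2√409

Direction vector d = (-12, -20, 9).
AP = (-10, 44, 15); AP·d = -625, |AP|² = 2261, |d|² = 625.
distance² = |AP|² − (AP·d)²/|d|² = 2261 − 390625/625 = 1636, so the distance is 2√409.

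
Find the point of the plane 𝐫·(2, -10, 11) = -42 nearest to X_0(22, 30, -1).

The perpendicular from X_0 has direction n = (2, -10, 11): r = (22, 30, -1) + μ(2, -10, 11).
Substitute into the plane: n·(X_0 + μn) = -42 gives -267 + 225μ = -42, so μ = 1.
Foot = (22, 30, -1) + 1·(2, -10, 11) = (24, 20, 10).

(24, 20, 10)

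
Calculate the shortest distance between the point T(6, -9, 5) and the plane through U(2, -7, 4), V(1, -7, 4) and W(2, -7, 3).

UV = (-1, 0, 0) and UW = (0, 0, -1), so a normal is n = UV × UW = (0, -1, 0).
d = |(-1)·(-9) − 7| / √(0 + 1 + 0) = |2| / 1 = 2.

2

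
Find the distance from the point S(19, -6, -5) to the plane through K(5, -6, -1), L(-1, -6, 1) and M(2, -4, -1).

KL = (-6, 0, 2) and KM = (-3, 2, 0), so a normal is n = KL × KM = (-4, -6, -12).
Then n·(19, -6, -5) - 28 = -8.
|n| = √(16 + 36 + 144) = 14, so the distance is |-8|/14 = 4/7.

4/7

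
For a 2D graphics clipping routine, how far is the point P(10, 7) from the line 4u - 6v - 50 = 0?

d = |4·10 + (-6)·7 − 50| / √(16 + 36) = |-52|/(2√13) = 2√13.

2√13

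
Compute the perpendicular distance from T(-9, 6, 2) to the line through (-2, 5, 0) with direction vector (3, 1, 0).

√14

Direction vector d = (3, 1, 0).
AP = (-7, 1, 2); AP·d = -20, |AP|² = 54, |d|² = 10.
distance² = |AP|² − (AP·d)²/|d|² = 54 − 400/10 = 14, so the distance is √14.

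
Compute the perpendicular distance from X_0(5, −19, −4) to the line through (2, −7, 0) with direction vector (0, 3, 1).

Direction vector d = (0, 3, 1).
AP = (3, −12, −4), and AP × d = (0, −3, 9).
|AP × d|² = 90 and |d|² = 10, so the distance is √(90/10) = √9 = 3.

3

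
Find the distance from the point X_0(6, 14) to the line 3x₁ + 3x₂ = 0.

10√2

d = |3·6 + 3·14 − 0| / √(9 + 9) = |60|/(3√2) = 10√2.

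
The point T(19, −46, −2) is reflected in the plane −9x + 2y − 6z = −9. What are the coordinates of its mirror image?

(-17, -38, -26)

n = (−9, 2, −6), |n|² = 121, n·T − (-9) = -242, so t = -242/121 = -2.
Foot F = T − (-2)·n = (1, −42, −14); the reflection is 2F − T = (−17, −38, −26).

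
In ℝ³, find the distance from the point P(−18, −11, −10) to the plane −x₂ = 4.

d = |(-1)·(-11) − 4| / √(0 + 1 + 0) = |7| / 1 = 7.

7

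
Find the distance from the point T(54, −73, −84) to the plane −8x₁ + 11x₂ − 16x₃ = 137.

4/3

d = |(-8)·54 + 11·(-73) + (-16)·(-84) − 137| / √(64 + 121 + 256) = |-28| / 21 = 4/3.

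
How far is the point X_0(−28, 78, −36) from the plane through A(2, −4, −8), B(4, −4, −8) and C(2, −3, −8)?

AB = (2, 0, 0) and AC = (0, 1, 0), so a normal is n = AB × AC = (0, 0, 2).
Then n·(−28, 78, −36) − (−16) = −56.
|n| = √(0 + 0 + 4) = 2, so the distance is |-56|/2 = 28.

28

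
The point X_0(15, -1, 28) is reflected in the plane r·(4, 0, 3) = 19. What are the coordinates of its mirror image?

(-25, -1, -2)

n = (4, 0, 3), |n|² = 25, n·X_0 − 19 = 125, so t = 125/25 = 5.
Foot F = X_0 − 5·n = (-5, -1, 13); the reflection is 2F − X_0 = (-25, -1, -2).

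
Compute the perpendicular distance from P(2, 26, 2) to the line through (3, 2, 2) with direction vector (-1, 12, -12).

Direction vector d = (-1, 12, -12).
AP = (-1, 24, 0), and AP × d = (-288, -12, 12).
|AP × d|² = 83232 and |d|² = 289, so the distance is √(83232/289) = √288 = 12√2.

12√2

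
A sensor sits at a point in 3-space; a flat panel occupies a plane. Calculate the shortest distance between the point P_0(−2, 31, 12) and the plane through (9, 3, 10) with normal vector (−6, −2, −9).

The plane has equation n·(r − (9, 3, 10)) = 0, i.e. n·r = -150.
Then n·(−2, 31, 12) − (−150) = −8.
|n| = √(36 + 4 + 81) = 11, so the distance is |-8|/11 = 8/11.

8/11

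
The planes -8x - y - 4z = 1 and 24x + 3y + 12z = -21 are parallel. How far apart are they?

2/3

Divide the second equation by -3 to match normals: -8x - y - 4z = 7.
With common normal n = (-8, -1, -4) (|n| = 9), the distance is |1 − 7|/|n| = 6/9 = 2/3.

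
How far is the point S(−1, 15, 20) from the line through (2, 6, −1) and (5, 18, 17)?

A direction vector is d = (3, 12, 18).
AP = (−3, 9, 21), and AP × d = (−90, 117, −63).
|AP × d|² = 25758 and |d|² = 477, so the distance is √(25758/477) = √54 = 3√6.

3√6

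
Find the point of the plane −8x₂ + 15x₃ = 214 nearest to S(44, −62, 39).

The perpendicular from S has direction n = (0, −8, 15): r = (44, −62, 39) + λ(0, −8, 15).
Substitute into the plane: n·(S + λn) = 214 gives 1081 + 289λ = 214, so λ = -3.
Foot = (44, −62, 39) + (-3)·(0, −8, 15) = (44, −38, −6).

(44, -38, -6)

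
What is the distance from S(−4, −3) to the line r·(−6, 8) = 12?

6/5

The normal to the line is n = (−6, 8) with |n| = 10.
|n·S − 12| = |0 − 12| = 12, so the distance is 12/10 = 6/5.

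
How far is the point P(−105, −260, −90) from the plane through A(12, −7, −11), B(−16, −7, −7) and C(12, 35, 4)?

5

AB = (−28, 0, 4) and AC = (0, 42, 15), so a normal is n = AB × AC = (−168, 420, −1176).
Then n·(−105, −260, −90) − 7980 = 6300.
|n| = √(28224 + 176400 + 1382976) = 1260, so the distance is |6300|/1260 = 5.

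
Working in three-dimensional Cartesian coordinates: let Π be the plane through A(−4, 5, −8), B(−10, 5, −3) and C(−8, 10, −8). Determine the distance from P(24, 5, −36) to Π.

4√77/11

AB = (−6, 0, 5) and AC = (−4, 5, 0), so a normal is n = AB × AC = (−25, −20, −30).
Then n·(24, 5, −36) − 240 = 140.
|n| = √(625 + 400 + 900) = 5√77, so the distance is |140|/(5√77) = 28/√77.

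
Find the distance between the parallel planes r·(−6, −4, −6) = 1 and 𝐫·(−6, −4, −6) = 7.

3√22/22

Both planes have normal n = (−6, −4, −6), |n| = 2√22. Any point on the first plane is at distance |7 − 1|/|n| = 6/(2√22) = 3√22/22 from the second.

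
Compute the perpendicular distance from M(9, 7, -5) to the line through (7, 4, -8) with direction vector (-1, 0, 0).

Direction vector d = (-1, 0, 0).
AP = (2, 3, 3), and AP × d = (0, -3, 3).
|AP × d|² = 18 and |d|² = 1, so the distance is √18 = 3√2.

3√2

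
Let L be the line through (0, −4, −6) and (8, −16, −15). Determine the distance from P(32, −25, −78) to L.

45

A direction vector is d = (8, −12, −9).
AP = (32, −21, −72); AP·d = 1156, |AP|² = 6649, |d|² = 289.
distance² = |AP|² − (AP·d)²/|d|² = 6649 − 1336336/289 = 2025, so the distance is 45.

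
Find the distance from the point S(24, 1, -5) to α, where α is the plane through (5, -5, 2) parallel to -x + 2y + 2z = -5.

7

Parallel planes share the normal n = (-1, 2, 2); since (5, -5, 2) lies on the plane, its equation is -x + 2y + 2z = -11.
Then n·(24, 1, -5) - (-11) = -21.
|n| = √(1 + 4 + 4) = 3, so the distance is |-21|/3 = 7.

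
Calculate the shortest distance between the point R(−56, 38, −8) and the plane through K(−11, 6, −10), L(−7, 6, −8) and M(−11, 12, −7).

KL = (4, 0, 2) and KM = (0, 6, 3), so a normal is n = KL × KM = (−12, −12, 24).
n = (−12, −12, 24); n·P − (-180) = 204; |n| = 12√6; distance = 204/(12√6) = 17√6/6.

17√6/6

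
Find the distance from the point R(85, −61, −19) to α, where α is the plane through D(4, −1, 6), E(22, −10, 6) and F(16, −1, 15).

DE = (18, −9, 0) and DF = (12, 0, 9), so a normal is n = DE × DF = (−81, −162, 108).
Then n·(85, −61, −19) − 486 = 459.
|n| = √(6561 + 26244 + 11664) = 27√61, so the distance is |459|/(27√61) = 17√61/61.

17/√61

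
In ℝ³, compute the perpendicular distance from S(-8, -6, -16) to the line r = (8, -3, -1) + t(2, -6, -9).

Direction vector d = (2, -6, -9).
AP = (-16, -3, -15), and AP × d = (-63, -174, 102).
|AP × d|² = 44649 and |d|² = 121, so the distance is √(44649/121) = √369 = 3√41.

3√41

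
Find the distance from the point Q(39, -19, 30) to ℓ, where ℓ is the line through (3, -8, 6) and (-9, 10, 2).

A direction vector is d = (-12, 18, -4).
AP = (36, -11, 24); AP·d = -726, |AP|² = 1993, |d|² = 484.
distance² = |AP|² − (AP·d)²/|d|² = 1993 − 527076/484 = 904, so the distance is 2√226.

2√226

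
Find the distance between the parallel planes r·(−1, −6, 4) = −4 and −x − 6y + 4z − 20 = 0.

Both planes have normal n = (−1, −6, 4), |n| = √53. Any point on the first plane is at distance |20 − (-4)|/|n| = 24/√53 from the second.

24/√53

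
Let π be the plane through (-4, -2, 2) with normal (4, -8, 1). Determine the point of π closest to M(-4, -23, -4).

The perpendicular from M has direction n = (4, -8, 1): r = (-4, -23, -4) + μ(4, -8, 1).
Substitute into the plane: n·(M + μn) = 2 gives 164 + 81μ = 2, so μ = -2.
Foot = (-4, -23, -4) + (-2)·(4, -8, 1) = (-12, -7, -6).

(-12, -7, -6)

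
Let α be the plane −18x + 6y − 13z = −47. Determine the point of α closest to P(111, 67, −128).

The perpendicular from P has direction n = (−18, 6, −13): r = (111, 67, −128) + λ(−18, 6, −13).
Substitute into the plane: n·(P + λn) = -47 gives 68 + 529λ = -47, so λ = -5/23.
Foot = (111, 67, −128) + (-5/23)·(−18, 6, −13) = (2643/23, 1511/23, −2879/23).

(2643/23, 1511/23, -2879/23)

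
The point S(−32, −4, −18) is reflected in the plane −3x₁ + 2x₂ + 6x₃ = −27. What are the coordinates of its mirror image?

(-218/7, -32/7, -138/7)

n = (−3, 2, 6), |n|² = 49, n·S − (-27) = 7, so t = 7/49 = 1/7.
Foot F = S − (1/7)·n = (−221/7, −30/7, −132/7); the reflection is 2F − S = (−218/7, −32/7, −138/7).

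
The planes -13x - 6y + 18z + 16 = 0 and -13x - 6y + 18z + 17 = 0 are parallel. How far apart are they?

1/23

Both planes have normal n = (-13, -6, 18), |n| = 23. Any point on the first plane is at distance |(-17) − (-16)|/|n| = 1/23 from the second.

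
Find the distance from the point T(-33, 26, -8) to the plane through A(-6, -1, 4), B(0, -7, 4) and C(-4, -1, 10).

12/√19

AB = (6, -6, 0) and AC = (2, 0, 6), so a normal is n = AB × AC = (-36, -36, 12).
Then n·(-33, 26, -8) - 300 = -144.
|n| = √(1296 + 1296 + 144) = 12√19, so the distance is |-144|/(12√19) = 12√19/19.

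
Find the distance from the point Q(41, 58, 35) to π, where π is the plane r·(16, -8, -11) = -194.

1/21

Normal vector n = (16, -8, -11), and n·(41, 58, 35) - (-194) = 1.
|n| = √(256 + 64 + 121) = 21, so the distance is |1|/21 = 1/21.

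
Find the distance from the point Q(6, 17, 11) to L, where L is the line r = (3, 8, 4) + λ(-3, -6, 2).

Direction vector d = (-3, -6, 2).
AP = (3, 9, 7), and AP × d = (60, -27, 9).
|AP × d|² = 4410 and |d|² = 49, so the distance is √(4410/49) = √90 = 3√10.

3√10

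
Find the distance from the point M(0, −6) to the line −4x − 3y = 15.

3/5

The normal to the line is n = (−4, −3) with |n| = 5.
|n·M − 15| = |18 − 15| = 3, so the distance is 3/5.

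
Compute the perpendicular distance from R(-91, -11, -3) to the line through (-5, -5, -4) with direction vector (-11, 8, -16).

Direction vector d = (-11, 8, -16).
AP = (-86, -6, 1), and AP × d = (88, -1387, -754).
|AP × d|² = 2500029 and |d|² = 441, so the distance is √(2500029/441) = √5669.

√5669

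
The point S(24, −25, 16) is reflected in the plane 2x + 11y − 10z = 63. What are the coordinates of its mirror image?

n = (2, 11, −10), |n|² = 225, n·S − 63 = -450, so t = -450/225 = -2.
Foot F = S − (-2)·n = (28, −3, −4); the reflection is 2F − S = (32, 19, −24).

(32, 19, -24)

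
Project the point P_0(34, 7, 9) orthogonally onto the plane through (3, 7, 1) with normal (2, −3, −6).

(234/7, 55/7, 75/7)

The perpendicular from P_0 has direction n = (2, −3, −6): r = (34, 7, 9) + μ(2, −3, −6).
Substitute into the plane: n·(P_0 + μn) = -21 gives -7 + 49μ = -21, so μ = -2/7.
Foot = (34, 7, 9) + (-2/7)·(2, −3, −6) = (234/7, 55/7, 75/7).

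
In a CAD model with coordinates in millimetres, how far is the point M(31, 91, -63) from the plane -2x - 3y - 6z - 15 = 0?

d = |(-2)·31 + (-3)·91 + (-6)·(-63) − 15| / √(4 + 9 + 36) = |28| / 7 = 4.

4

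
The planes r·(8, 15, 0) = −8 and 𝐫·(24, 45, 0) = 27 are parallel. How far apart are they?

Divide the second equation by 3 to match normals: 8x + 15y = 9.
Both planes have normal n = (8, 15, 0), |n| = 17. Any point on the first plane is at distance |9 − (-8)|/|n| = 17/17 = 1 from the second.

1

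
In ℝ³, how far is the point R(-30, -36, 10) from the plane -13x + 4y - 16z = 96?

10/21

n = (-13, 4, -16); n·P − 96 = -10; |n| = 21; distance = 10/21.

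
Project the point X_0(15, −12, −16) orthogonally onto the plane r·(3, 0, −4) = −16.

n = (3, 0, −4), |n|² = 25, and n·X_0 − (-16) = 125.
t = 125/25 = 5, so the foot is X_0 − t·n = (15, −12, −16) − 5·(3, 0, −4) = (0, −12, 4).

(0, -12, 4)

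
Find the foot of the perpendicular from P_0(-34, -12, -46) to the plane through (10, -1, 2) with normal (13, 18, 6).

(-8, 24, -34)

n = (13, 18, 6), |n|² = 529, and n·P_0 − 124 = -1058.
t = -1058/529 = -2, so the foot is P_0 − t·n = (-34, -12, -46) − (-2)·(13, 18, 6) = (-8, 24, -34).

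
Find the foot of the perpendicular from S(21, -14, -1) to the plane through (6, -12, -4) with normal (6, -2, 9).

n = (6, -2, 9), |n|² = 121, and n·S − 24 = 121.
t = 121/121 = 1, so the foot is S − t·n = (21, -14, -1) − 1·(6, -2, 9) = (15, -12, -10).

(15, -12, -10)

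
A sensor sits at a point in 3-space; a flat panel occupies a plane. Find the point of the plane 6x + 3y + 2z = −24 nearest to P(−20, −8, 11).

(-8, -2, 15)

The perpendicular from P has direction n = (6, 3, 2): r = (−20, −8, 11) + λ(6, 3, 2).
Substitute into the plane: n·(P + λn) = -24 gives -122 + 49λ = -24, so λ = 2.
Foot = (−20, −8, 11) + 2·(6, 3, 2) = (−8, −2, 15).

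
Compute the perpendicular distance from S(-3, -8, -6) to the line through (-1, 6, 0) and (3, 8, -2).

A direction vector is d = (4, 2, -2).
AP = (-2, -14, -6), and AP × d = (40, -28, 52).
|AP × d|² = 5088 and |d|² = 24, so the distance is √(5088/24) = √212 = 2√53.

2√53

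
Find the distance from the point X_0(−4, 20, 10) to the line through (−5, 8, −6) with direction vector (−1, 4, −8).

8√5

Direction vector d = (−1, 4, −8).
AP = (1, 12, 16), and AP × d = (−160, −8, 16).
|AP × d|² = 25920 and |d|² = 81, so the distance is √(25920/81) = √320 = 8√5.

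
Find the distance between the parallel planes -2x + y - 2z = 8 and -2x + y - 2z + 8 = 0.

16/3

Both planes have normal n = (-2, 1, -2), |n| = 3. Any point on the first plane is at distance |(-8) − 8|/|n| = 16/3 from the second.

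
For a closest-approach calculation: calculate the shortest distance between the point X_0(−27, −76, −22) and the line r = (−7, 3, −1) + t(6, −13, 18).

√6553

Direction vector d = (6, −13, 18).
AP = (−20, −79, −21), and AP × d = (−1695, 234, 734).
|AP × d|² = 3466537 and |d|² = 529, so the distance is √(3466537/529) = √6553.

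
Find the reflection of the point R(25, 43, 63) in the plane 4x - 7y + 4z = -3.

(59/3, 157/3, 173/3)

n = (4, -7, 4), |n|² = 81, n·R − (-3) = 54, so t = 54/81 = 2/3.
Foot F = R − (2/3)·n = (67/3, 143/3, 181/3); the reflection is 2F − R = (59/3, 157/3, 173/3).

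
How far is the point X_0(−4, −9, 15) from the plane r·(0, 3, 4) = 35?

Normal vector n = (0, 3, 4), and n·(−4, −9, 15) − 35 = −2.
|n| = √(0 + 9 + 16) = 5, so the distance is |-2|/5 = 2/5.

2/5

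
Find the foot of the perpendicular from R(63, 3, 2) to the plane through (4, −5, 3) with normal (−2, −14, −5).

The perpendicular from R has direction n = (−2, −14, −5): r = (63, 3, 2) + λ(−2, −14, −5).
Substitute into the plane: n·(R + λn) = 47 gives -178 + 225λ = 47, so λ = 1.
Foot = (63, 3, 2) + 1·(−2, −14, −5) = (61, −11, −3).

(61, -11, -3)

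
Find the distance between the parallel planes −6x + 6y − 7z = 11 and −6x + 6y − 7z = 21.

10/11

With common normal n = (−6, 6, −7) (|n| = 11), the distance is |11 − 21|/|n| = 10/11.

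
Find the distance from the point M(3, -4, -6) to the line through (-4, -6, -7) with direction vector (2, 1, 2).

Direction vector d = (2, 1, 2).
AP = (7, 2, 1); AP·d = 18, |AP|² = 54, |d|² = 9.
distance² = |AP|² − (AP·d)²/|d|² = 54 − 324/9 = 18, so the distance is 3√2.

3√2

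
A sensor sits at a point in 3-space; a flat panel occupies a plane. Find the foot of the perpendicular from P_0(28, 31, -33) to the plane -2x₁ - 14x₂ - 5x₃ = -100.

n = (-2, -14, -5), |n|² = 225, and n·P_0 − (-100) = -225.
t = -225/225 = -1, so the foot is P_0 − t·n = (28, 31, -33) − (-1)·(-2, -14, -5) = (26, 17, -38).

(26, 17, -38)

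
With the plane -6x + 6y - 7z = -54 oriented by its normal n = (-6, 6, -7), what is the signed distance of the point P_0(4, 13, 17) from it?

-1

n·P_0 − (-54) = -11.
|n| = 11, so the signed distance is -11/11 = -1.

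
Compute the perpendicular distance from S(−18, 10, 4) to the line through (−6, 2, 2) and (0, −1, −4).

A direction vector is d = (6, −3, −6).
AP = (−12, 8, 2), and AP × d = (−42, −60, −12).
|AP × d|² = 5508 and |d|² = 81, so the distance is √(5508/81) = √68 = 2√17.

2√17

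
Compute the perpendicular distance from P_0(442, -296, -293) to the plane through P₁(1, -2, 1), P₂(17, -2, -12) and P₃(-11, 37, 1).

P₁P₂ = (16, 0, -13) and P₁P₃ = (-12, 39, 0), so a normal is n = P₁P₂ × P₁P₃ = (507, 156, 624).
Then n·(442, -296, -293) - 819 = -5733.
|n| = √(257049 + 24336 + 389376) = 819, so the distance is |-5733|/819 = 7.

7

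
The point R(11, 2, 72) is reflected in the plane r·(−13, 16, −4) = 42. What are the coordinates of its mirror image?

(-15, 34, 64)

n = (−13, 16, −4), |n|² = 441, n·R − 42 = -441, so t = -441/441 = -1.
Foot F = R − (-1)·n = (−2, 18, 68); the reflection is 2F − R = (−15, 34, 64).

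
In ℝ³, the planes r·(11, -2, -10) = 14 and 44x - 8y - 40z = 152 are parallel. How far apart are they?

Divide the second equation by 4 to match normals: 11x - 2y - 10z = 38.
With common normal n = (11, -2, -10) (|n| = 15), the distance is |14 − 38|/|n| = 24/15 = 8/5.

8/5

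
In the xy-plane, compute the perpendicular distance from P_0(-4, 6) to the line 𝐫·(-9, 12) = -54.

The normal to the line is n = (-9, 12) with |n| = 15.
|n·P_0 − (-54)| = |108 − (-54)| = 162, so the distance is 162/15 = 54/5.

54/5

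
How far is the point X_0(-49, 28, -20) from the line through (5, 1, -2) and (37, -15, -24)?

21√5

A direction vector is d = (32, -16, -22).
AP = (-54, 27, -18); AP·d = -1764, |AP|² = 3969, |d|² = 1764.
distance² = |AP|² − (AP·d)²/|d|² = 3969 − 3111696/1764 = 2205, so the distance is 21√5.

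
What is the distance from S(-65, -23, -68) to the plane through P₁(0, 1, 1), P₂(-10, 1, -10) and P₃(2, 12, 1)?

P₁P₂ = (-10, 0, -11) and P₁P₃ = (2, 11, 0), so a normal is n = P₁P₂ × P₁P₃ = (121, -22, -110).
d = |121·(-65) + (-22)·(-23) + (-110)·(-68) − (-132)| / √(14641 + 484 + 12100) = |253| / 165 = 23/15.

23/15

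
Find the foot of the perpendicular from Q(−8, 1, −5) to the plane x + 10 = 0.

(-10, 1, -5)

n = (1, 0, 0), |n|² = 1, and n·Q − (-10) = 2.
t = 2/1 = 2, so the foot is Q − t·n = (−8, 1, −5) − 2·(1, 0, 0) = (−10, 1, −5).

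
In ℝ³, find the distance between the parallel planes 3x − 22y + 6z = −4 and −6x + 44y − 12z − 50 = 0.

Divide the second equation by -2 to match normals: 3x − 22y + 6z = -25.
With common normal n = (3, −22, 6) (|n| = 23), the distance is |(-4) − (-25)|/|n| = 21/23.

21/23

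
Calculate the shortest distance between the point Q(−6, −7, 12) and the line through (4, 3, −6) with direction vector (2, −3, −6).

Direction vector d = (2, −3, −6).
AP = (−10, −10, 18); AP·d = -98, |AP|² = 524, |d|² = 49.
distance² = |AP|² − (AP·d)²/|d|² = 524 − 9604/49 = 328, so the distance is 2√82.

2√82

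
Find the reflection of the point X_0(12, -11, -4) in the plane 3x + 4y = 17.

With n = (3, 4, 0), the signed offset is (n·X_0 − 17)/|n|² = -25/25 = -1.
X_0' = X_0 − 2t·n = (12, -11, -4) − (-2)·(3, 4, 0) = (18, -3, -4).

(18, -3, -4)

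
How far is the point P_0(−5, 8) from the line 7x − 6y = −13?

d = |7·(-5) + (-6)·8 − (-13)| / √(49 + 36) = |-70|/√85 = 70/√85.

14√85/17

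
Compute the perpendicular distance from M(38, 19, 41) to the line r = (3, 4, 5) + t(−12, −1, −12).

√145

Direction vector d = (−12, −1, −12).
AP = (35, 15, 36), and AP × d = (−144, −12, 145).
|AP × d|² = 41905 and |d|² = 289, so the distance is √(41905/289) = √145.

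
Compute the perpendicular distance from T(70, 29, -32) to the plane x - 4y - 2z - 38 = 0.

20/√21

d = |1·70 + (-4)·29 + (-2)·(-32) − 38| / √(1 + 16 + 4) = |-20| / √21 = 20√21/21.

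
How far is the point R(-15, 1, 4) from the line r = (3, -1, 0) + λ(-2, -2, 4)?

2√62

Direction vector d = (-2, -2, 4).
AP = (-18, 2, 4), and AP × d = (16, 64, 40).
|AP × d|² = 5952 and |d|² = 24, so the distance is √(5952/24) = √248 = 2√62.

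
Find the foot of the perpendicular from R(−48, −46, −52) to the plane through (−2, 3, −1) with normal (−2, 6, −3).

The perpendicular from R has direction n = (−2, 6, −3): r = (−48, −46, −52) + μ(−2, 6, −3).
Substitute into the plane: n·(R + μn) = 25 gives -24 + 49μ = 25, so μ = 1.
Foot = (−48, −46, −52) + 1·(−2, 6, −3) = (−50, −40, −55).

(-50, -40, -55)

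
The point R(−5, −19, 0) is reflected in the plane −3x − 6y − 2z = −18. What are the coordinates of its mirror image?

(13, 17, 12)

n = (−3, −6, −2), |n|² = 49, n·R − (-18) = 147, so t = 147/49 = 3.
Foot F = R − 3·n = (4, −1, 6); the reflection is 2F − R = (13, 17, 12).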